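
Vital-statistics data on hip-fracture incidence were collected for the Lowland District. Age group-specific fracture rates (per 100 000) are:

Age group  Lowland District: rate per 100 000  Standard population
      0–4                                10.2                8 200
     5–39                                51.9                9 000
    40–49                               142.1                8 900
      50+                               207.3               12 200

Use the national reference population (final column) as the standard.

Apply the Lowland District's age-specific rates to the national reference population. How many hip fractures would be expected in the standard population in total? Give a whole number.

43

Expected hip fractures = Σ (standard pop × age-specific rate ÷ 100 000)
= 8 200×10.2/100 000 + 9 000×51.9/100 000 + 8 900×142.1/100 000 + 12 200×207.3/100 000
= 0.84 + 4.67 + 12.65 + 25.29 = 43.44.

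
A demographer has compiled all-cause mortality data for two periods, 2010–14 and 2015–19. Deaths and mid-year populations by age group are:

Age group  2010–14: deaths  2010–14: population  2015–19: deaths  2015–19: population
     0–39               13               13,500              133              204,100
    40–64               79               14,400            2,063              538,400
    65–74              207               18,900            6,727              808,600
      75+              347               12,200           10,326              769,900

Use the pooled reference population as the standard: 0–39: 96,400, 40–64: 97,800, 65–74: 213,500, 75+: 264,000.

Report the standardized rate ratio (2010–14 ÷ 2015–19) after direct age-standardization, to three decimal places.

1.821

Age-specific rates per 100,000 for 2010–14: 96.30, 548.61, 1095.24, 2844.26.
For 2015–19: 65.16, 383.17, 831.93, 1341.21.
Standard total = 671,700; weights = 0.1435, 0.1456, 0.3179, 0.3930.
2010–14: 0.1435×96.30 + 0.1456×548.61 + 0.3179×1095.24 + 0.3930×2844.26 = 1559.7078 per 100,000.
2015–19: 0.1435×65.16 + 0.1456×383.17 + 0.3179×831.93 + 0.3930×1341.21 = 856.7125 per 100,000.
Ratio = 1559.7078 ÷ 856.7125 = 1.82057.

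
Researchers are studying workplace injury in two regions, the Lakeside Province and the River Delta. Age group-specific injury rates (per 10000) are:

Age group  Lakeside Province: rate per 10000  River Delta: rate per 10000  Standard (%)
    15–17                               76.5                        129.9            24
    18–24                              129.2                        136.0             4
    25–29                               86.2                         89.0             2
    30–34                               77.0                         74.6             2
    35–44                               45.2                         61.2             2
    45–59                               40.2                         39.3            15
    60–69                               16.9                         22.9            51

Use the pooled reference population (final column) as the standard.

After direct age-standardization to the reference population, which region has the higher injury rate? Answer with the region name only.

River Delta

Standard weights: 0.24, 0.04, 0.02, 0.02, 0.02, 0.15, 0.51.
The Lakeside Province: 0.2400×76.5 + 0.0400×129.2 + 0.0200×86.2 + 0.0200×77.0 + 0.0200×45.2 + 0.1500×40.2 + 0.5100×16.9 = 42.3450 per 10000.
The River Delta: 0.2400×129.9 + 0.0400×136.0 + 0.0200×89.0 + 0.0200×74.6 + 0.0200×61.2 + 0.1500×39.3 + 0.5100×22.9 = 58.6860 per 10000.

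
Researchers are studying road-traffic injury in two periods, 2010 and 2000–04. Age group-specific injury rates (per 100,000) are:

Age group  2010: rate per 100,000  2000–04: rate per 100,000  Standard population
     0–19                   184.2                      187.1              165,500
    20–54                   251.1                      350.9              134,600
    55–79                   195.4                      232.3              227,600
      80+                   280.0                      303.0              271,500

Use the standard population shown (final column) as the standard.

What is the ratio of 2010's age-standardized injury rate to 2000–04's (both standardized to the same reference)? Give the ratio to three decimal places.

Standard total = 799,200; weights = 0.2071, 0.1684, 0.2848, 0.3397.
2010: 0.2071×184.2 + 0.1684×251.1 + 0.2848×195.4 + 0.3397×280.0 = 231.2015 per 100,000.
2000–04: 0.2071×187.1 + 0.1684×350.9 + 0.2848×232.3 + 0.3397×303.0 = 266.9321 per 100,000.
Ratio = 231.2015 ÷ 266.9321 = 0.86614.

0.866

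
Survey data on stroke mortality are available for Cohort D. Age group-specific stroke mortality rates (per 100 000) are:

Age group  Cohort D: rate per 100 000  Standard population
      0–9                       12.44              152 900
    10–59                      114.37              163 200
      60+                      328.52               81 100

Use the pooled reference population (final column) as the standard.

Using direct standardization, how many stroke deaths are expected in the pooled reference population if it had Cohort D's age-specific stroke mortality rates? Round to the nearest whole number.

Expected stroke deaths = Σ (standard pop × age-specific rate ÷ 100 000)
= 152 900×12.44/100 000 + 163 200×114.37/100 000 + 81 100×328.52/100 000
= 19.02 + 186.65 + 266.43 = 472.10.

472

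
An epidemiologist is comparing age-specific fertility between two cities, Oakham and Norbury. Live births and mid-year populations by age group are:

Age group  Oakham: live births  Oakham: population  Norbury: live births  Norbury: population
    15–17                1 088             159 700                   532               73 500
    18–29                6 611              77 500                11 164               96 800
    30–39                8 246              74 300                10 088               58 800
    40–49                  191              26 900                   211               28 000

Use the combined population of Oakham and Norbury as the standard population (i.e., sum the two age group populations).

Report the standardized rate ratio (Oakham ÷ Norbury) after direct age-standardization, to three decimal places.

Age-specific rates per 1 000 for Oakham: 6.813, 85.303, 110.983, 7.100.
For Norbury: 7.238, 115.331, 171.565, 7.536.
Combined standard total = 595 500; weights = 0.3916, 0.2927, 0.2235, 0.0922.
Oakham: 0.3916×6.813 + 0.2927×85.303 + 0.2235×110.983 + 0.0922×7.100 = 53.0960 per 1 000.
Norbury: 0.3916×7.238 + 0.2927×115.331 + 0.2235×171.565 + 0.0922×7.536 = 75.6323 per 1 000.
Ratio = 53.0960 ÷ 75.6323 = 0.70203.

0.702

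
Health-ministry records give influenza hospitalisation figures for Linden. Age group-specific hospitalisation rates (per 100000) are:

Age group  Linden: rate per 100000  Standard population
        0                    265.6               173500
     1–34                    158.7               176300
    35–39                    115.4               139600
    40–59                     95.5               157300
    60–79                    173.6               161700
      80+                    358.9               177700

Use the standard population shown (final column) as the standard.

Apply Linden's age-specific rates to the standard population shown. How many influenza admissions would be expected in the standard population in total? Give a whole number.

Expected influenza admissions = Σ (standard pop × age-specific rate ÷ 100000)
= 173500×265.6/100000 + 176300×158.7/100000 + 139600×115.4/100000 + 157300×95.5/100000 + 161700×173.6/100000 + 177700×358.9/100000
= 460.82 + 279.79 + 161.10 + 150.22 + 280.71 + 637.77 = 1970.40.

1970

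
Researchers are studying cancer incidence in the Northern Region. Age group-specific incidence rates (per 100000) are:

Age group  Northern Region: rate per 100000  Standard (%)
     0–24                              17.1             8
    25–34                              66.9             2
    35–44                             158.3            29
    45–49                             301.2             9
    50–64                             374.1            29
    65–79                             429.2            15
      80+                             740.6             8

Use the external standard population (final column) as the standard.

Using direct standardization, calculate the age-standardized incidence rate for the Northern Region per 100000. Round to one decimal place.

Standard weights: 0.08, 0.02, 0.29, 0.09, 0.29, 0.15, 0.08.
Standardized rate: 0.0800×17.1 + 0.0200×66.9 + 0.2900×158.3 + 0.0900×301.2 + 0.2900×374.1 + 0.1500×429.2 + 0.0800×740.6 = 307.8380 per 100000.

307.8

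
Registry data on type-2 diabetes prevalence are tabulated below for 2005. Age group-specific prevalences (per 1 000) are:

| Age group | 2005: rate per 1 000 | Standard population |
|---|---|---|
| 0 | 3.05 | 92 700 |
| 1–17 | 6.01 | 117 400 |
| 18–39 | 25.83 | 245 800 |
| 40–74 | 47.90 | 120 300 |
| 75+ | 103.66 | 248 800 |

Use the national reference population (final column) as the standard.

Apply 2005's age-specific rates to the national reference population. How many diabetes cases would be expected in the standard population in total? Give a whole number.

38890

Expected diabetes cases = Σ (standard pop × age-specific rate ÷ 1 000)
= 92 700×3.05/1 000 + 117 400×6.01/1 000 + 245 800×25.83/1 000 + 120 300×47.90/1 000 + 248 800×103.66/1 000
= 282.74 + 705.57 + 6349.01 + 5762.37 + 25790.61 = 38890.30.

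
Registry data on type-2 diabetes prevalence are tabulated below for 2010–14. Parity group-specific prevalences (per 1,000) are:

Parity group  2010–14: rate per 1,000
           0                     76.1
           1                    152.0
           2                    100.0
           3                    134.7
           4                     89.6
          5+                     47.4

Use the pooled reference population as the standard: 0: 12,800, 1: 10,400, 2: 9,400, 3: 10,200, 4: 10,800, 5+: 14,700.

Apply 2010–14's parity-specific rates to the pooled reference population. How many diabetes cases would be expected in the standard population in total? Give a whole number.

6533

Expected diabetes cases = Σ (standard pop × parity-specific rate ÷ 1,000)
= 12,800×76.1/1,000 + 10,400×152.0/1,000 + 9,400×100.0/1,000 + 10,200×134.7/1,000 + 10,800×89.6/1,000 + 14,700×47.4/1,000
= 974.08 + 1580.80 + 940.00 + 1373.94 + 967.68 + 696.78 = 6533.28.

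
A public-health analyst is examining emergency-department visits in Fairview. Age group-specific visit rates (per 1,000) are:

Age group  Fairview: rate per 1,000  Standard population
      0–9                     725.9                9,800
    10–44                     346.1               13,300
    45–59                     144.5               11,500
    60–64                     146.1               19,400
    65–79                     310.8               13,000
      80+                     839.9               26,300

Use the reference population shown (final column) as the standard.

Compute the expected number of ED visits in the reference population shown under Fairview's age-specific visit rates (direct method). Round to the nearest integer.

42343

Expected ED visits = Σ (standard pop × age-specific rate ÷ 1,000)
= 9,800×725.9/1,000 + 13,300×346.1/1,000 + 11,500×144.5/1,000 + 19,400×146.1/1,000 + 13,000×310.8/1,000 + 26,300×839.9/1,000
= 7113.82 + 4603.13 + 1661.75 + 2834.34 + 4040.40 + 22089.37 = 42342.81.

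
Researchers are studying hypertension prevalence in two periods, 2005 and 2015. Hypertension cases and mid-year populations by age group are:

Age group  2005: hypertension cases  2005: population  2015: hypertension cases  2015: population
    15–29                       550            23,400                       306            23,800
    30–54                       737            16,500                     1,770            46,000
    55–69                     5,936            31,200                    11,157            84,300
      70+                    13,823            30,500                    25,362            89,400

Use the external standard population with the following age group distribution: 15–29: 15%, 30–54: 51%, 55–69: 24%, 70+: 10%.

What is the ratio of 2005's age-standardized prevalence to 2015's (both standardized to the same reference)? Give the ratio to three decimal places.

Age-specific rates per 1,000 for 2005: 23.504, 44.667, 190.256, 453.213.
For 2015: 12.857, 38.478, 132.349, 283.691.
Standard weights: 0.15, 0.51, 0.24, 0.10.
2005: 0.1500×23.504 + 0.5100×44.667 + 0.2400×190.256 + 0.1000×453.213 = 117.2885 per 1,000.
2015: 0.1500×12.857 + 0.5100×38.478 + 0.2400×132.349 + 0.1000×283.691 = 81.6853 per 1,000.
Ratio = 117.2885 ÷ 81.6853 = 1.43586.

1.436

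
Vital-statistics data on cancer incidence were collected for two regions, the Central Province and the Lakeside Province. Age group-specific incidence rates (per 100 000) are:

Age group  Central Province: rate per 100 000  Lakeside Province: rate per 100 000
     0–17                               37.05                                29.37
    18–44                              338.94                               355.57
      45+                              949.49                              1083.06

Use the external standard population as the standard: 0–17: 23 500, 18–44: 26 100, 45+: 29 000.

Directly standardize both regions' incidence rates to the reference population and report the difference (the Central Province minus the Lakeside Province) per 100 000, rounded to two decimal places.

-52.51

Standard total = 78 600; weights = 0.2990, 0.3321, 0.3690.
The Central Province: 0.2990×37.05 + 0.3321×338.94 + 0.3690×949.49 = 473.9468 per 100 000.
The Lakeside Province: 0.2990×29.37 + 0.3321×355.57 + 0.3690×1083.06 = 526.4544 per 100 000.
Difference = 473.9468 − 526.4544 = -52.5075.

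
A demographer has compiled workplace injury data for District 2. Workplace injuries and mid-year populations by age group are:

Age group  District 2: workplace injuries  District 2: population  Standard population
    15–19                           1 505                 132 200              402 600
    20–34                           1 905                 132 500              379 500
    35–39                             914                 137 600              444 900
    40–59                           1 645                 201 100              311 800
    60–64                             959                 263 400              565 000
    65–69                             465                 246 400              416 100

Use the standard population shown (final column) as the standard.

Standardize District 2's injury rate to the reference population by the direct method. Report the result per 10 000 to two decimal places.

72.97

Age-specific rates per 10 000 for District 2: 113.84, 143.77, 66.42, 81.80, 36.41, 18.87.
Standard total = 2 519 900; weights = 0.1598, 0.1506, 0.1766, 0.1237, 0.2242, 0.1651.
Standardized rate: 0.1598×113.84 + 0.1506×143.77 + 0.1766×66.42 + 0.1237×81.80 + 0.2242×36.41 + 0.1651×18.87 = 72.9695 per 10 000.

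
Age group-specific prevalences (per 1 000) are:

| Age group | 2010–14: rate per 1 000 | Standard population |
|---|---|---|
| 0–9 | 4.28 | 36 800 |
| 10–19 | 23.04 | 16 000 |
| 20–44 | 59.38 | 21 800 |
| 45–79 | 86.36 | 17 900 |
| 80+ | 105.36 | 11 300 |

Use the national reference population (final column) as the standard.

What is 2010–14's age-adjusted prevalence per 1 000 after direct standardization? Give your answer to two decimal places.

Standard total = 103 800; weights = 0.3545, 0.1541, 0.2100, 0.1724, 0.1089.
Standardized rate: 0.3545×4.28 + 0.1541×23.04 + 0.2100×59.38 + 0.1724×86.36 + 0.1089×105.36 = 43.9021 per 1 000.

43.90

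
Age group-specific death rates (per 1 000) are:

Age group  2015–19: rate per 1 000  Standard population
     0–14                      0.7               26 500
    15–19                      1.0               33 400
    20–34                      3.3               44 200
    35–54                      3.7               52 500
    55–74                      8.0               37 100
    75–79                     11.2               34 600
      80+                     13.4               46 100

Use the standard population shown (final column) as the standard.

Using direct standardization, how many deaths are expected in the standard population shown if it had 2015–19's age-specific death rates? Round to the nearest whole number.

1694

Expected deaths = Σ (standard pop × age-specific rate ÷ 1 000)
= 26 500×0.7/1 000 + 33 400×1.0/1 000 + 44 200×3.3/1 000 + 52 500×3.7/1 000 + 37 100×8.0/1 000 + 34 600×11.2/1 000 + 46 100×13.4/1 000
= 18.55 + 33.40 + 145.86 + 194.25 + 296.80 + 387.52 + 617.74 = 1694.12.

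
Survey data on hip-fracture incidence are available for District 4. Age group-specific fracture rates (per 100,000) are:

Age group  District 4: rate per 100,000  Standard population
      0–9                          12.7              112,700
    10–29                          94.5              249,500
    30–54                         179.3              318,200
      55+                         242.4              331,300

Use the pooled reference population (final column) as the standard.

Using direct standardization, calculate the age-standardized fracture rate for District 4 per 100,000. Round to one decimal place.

160.5

Standard total = 1,011,700; weights = 0.1114, 0.2466, 0.3145, 0.3275.
Standardized rate: 0.1114×12.7 + 0.2466×94.5 + 0.3145×179.3 + 0.3275×242.4 = 160.4917 per 100,000.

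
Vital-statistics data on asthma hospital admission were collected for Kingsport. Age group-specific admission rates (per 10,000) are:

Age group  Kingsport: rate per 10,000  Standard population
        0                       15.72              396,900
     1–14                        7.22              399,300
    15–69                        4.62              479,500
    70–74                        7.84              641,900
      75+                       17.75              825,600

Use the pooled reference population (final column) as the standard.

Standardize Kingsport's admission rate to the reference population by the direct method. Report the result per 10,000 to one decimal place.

Standard total = 2,743,200; weights = 0.1447, 0.1456, 0.1748, 0.2340, 0.3010.
Standardized rate: 0.1447×15.72 + 0.1456×7.22 + 0.1748×4.62 + 0.2340×7.84 + 0.3010×17.75 = 11.3096 per 10,000.

11.3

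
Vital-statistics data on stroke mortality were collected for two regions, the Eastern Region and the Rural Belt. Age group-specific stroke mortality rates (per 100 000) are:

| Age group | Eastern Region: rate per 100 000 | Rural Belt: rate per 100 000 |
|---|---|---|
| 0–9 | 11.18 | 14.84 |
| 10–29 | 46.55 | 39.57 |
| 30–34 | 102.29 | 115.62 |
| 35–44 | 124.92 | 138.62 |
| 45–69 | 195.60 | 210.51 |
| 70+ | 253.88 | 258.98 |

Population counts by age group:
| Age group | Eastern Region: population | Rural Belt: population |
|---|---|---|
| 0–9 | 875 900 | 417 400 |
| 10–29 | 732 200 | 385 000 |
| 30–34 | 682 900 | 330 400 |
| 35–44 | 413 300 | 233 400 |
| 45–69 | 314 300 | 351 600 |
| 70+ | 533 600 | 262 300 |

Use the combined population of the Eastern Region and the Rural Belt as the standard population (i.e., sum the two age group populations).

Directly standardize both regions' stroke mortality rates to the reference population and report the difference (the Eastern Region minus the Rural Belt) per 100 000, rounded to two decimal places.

Combined standard total = 5 532 300; weights = 0.2338, 0.2019, 0.1832, 0.1169, 0.1204, 0.1439.
The Eastern Region: 0.2338×11.18 + 0.2019×46.55 + 0.1832×102.29 + 0.1169×124.92 + 0.1204×195.60 + 0.1439×253.88 = 105.4198 per 100 000.
The Rural Belt: 0.2338×14.84 + 0.2019×39.57 + 0.1832×115.62 + 0.1169×138.62 + 0.1204×210.51 + 0.1439×258.98 = 111.4372 per 100 000.
Difference = 105.4198 − 111.4372 = -6.0174.

-6.02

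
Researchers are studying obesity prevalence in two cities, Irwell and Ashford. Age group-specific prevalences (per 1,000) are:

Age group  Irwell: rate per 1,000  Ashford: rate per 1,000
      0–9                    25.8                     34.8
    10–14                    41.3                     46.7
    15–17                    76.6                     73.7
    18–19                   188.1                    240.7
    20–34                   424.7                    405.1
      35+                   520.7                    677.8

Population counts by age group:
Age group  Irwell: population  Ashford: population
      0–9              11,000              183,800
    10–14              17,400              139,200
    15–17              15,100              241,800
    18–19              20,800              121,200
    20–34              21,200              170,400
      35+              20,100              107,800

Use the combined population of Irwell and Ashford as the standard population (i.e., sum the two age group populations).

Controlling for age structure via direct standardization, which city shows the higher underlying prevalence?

Ashford

Combined standard total = 1,069,800; weights = 0.1821, 0.1464, 0.2401, 0.1327, 0.1791, 0.1196.
Irwell: 0.1821×25.8 + 0.1464×41.3 + 0.2401×76.6 + 0.1327×188.1 + 0.1791×424.7 + 0.1196×520.7 = 192.4212 per 1,000.
Ashford: 0.1821×34.8 + 0.1464×46.7 + 0.2401×73.7 + 0.1327×240.7 + 0.1791×405.1 + 0.1196×677.8 = 216.4077 per 1,000.
The crude rates (241.87 vs 209.49) would put Irwell higher, but that reflects its age composition; once standardized to a common age structure, Ashford has the higher underlying rate.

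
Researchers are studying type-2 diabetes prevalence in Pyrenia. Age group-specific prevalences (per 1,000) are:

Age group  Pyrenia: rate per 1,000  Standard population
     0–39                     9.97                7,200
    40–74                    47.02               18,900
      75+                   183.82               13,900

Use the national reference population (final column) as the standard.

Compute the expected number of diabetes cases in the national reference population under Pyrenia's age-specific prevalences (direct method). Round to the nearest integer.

Expected diabetes cases = Σ (standard pop × age-specific rate ÷ 1,000)
= 7,200×9.97/1,000 + 18,900×47.02/1,000 + 13,900×183.82/1,000
= 71.78 + 888.68 + 2555.10 = 3515.56.

3516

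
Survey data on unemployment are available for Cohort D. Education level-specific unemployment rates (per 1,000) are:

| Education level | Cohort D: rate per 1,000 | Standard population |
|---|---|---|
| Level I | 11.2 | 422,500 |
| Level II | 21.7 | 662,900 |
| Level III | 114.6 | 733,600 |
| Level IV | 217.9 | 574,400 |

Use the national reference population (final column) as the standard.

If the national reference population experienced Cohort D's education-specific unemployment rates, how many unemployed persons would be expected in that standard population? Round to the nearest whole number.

228349

Expected unemployed persons = Σ (standard pop × education-specific rate ÷ 1,000)
= 422,500×11.2/1,000 + 662,900×21.7/1,000 + 733,600×114.6/1,000 + 574,400×217.9/1,000
= 4732.00 + 14384.93 + 84070.56 + 125161.76 = 228349.25.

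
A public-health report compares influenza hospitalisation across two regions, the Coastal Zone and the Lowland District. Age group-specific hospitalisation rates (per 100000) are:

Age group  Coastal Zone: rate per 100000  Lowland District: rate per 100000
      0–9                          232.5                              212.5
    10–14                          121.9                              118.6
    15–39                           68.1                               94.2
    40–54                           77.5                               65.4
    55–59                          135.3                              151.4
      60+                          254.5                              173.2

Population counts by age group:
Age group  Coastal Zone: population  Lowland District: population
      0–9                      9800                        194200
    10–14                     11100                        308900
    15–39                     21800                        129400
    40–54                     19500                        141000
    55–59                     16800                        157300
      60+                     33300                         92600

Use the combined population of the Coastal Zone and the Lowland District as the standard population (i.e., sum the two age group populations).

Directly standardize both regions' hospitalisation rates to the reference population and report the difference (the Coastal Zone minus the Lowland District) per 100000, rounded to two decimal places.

9.30

Combined standard total = 1135700; weights = 0.1796, 0.2818, 0.1331, 0.1413, 0.1533, 0.1109.
The Coastal Zone: 0.1796×232.5 + 0.2818×121.9 + 0.1331×68.1 + 0.1413×77.5 + 0.1533×135.3 + 0.1109×254.5 = 145.0830 per 100000.
The Lowland District: 0.1796×212.5 + 0.2818×118.6 + 0.1331×94.2 + 0.1413×65.4 + 0.1533×151.4 + 0.1109×173.2 = 135.7809 per 100000.
Difference = 145.0830 − 135.7809 = 9.3021.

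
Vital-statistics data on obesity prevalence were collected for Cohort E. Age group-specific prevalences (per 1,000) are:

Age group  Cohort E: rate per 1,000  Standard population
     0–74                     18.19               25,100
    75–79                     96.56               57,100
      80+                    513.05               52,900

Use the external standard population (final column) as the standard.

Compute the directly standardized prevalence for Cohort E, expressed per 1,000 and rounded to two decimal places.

245.08

Standard total = 135,100; weights = 0.1858, 0.4226, 0.3916.
Standardized rate: 0.1858×18.19 + 0.4226×96.56 + 0.3916×513.05 = 245.0813 per 1,000.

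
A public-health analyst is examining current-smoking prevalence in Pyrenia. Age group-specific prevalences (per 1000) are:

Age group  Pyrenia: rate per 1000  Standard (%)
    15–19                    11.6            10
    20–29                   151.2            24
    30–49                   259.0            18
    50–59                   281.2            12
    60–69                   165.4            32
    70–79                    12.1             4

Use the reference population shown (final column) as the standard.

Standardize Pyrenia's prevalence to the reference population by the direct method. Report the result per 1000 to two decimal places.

171.22

Standard weights: 0.10, 0.24, 0.18, 0.12, 0.32, 0.04.
Standardized rate: 0.1000×11.6 + 0.2400×151.2 + 0.1800×259.0 + 0.1200×281.2 + 0.3200×165.4 + 0.0400×12.1 = 171.2240 per 1000.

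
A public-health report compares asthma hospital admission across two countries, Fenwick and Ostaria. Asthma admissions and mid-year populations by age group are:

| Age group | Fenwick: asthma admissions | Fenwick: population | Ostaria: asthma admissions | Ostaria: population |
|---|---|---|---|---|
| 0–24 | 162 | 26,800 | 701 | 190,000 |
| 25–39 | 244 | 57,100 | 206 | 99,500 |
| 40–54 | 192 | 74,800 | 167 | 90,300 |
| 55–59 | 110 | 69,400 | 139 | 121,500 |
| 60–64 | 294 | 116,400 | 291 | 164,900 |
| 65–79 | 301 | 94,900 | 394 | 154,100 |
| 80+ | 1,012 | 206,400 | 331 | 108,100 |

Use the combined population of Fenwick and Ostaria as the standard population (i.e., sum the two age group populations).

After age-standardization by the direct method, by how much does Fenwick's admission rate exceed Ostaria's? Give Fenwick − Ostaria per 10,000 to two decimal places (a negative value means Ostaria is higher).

12.73

Age-specific rates per 10,000 for Fenwick: 60.45, 42.73, 25.67, 15.85, 25.26, 31.72, 49.03.
For Ostaria: 36.89, 20.70, 18.49, 11.44, 17.65, 25.57, 30.62.
Combined standard total = 1,574,200; weights = 0.1377, 0.0995, 0.1049, 0.1213, 0.1787, 0.1582, 0.1998.
Fenwick: 0.1377×60.45 + 0.0995×42.73 + 0.1049×25.67 + 0.1213×15.85 + 0.1787×25.26 + 0.1582×31.72 + 0.1998×49.03 = 36.5160 per 10,000.
Ostaria: 0.1377×36.89 + 0.0995×20.70 + 0.1049×18.49 + 0.1213×11.44 + 0.1787×17.65 + 0.1582×25.57 + 0.1998×30.62 = 23.7827 per 10,000.
Difference = 36.5160 − 23.7827 = 12.7333.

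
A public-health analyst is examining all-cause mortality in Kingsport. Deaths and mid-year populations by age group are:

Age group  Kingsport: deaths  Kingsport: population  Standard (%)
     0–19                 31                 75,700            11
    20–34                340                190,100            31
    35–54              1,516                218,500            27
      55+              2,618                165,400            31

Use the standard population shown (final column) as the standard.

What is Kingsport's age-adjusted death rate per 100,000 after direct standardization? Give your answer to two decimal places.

737.96

Age-specific rates per 100,000 for Kingsport: 40.95, 178.85, 693.82, 1582.83.
Standard weights: 0.11, 0.31, 0.27, 0.31.
Standardized rate: 0.1100×40.95 + 0.3100×178.85 + 0.2700×693.82 + 0.3100×1582.83 = 737.9581 per 100,000.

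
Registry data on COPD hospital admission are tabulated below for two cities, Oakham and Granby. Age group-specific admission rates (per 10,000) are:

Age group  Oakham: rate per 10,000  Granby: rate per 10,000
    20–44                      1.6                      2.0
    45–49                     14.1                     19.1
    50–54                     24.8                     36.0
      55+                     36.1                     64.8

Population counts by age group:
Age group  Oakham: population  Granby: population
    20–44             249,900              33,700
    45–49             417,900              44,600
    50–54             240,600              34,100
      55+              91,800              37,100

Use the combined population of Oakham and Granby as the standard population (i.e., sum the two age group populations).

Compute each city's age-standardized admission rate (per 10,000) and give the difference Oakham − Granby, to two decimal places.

Combined standard total = 1,149,700; weights = 0.2467, 0.4023, 0.2389, 0.1121.
Oakham: 0.2467×1.6 + 0.4023×14.1 + 0.2389×24.8 + 0.1121×36.1 = 16.0397 per 10,000.
Granby: 0.2467×2.0 + 0.4023×19.1 + 0.2389×36.0 + 0.1121×64.8 = 24.0436 per 10,000.
Difference = 16.0397 − 24.0436 = -8.0038.

-8.00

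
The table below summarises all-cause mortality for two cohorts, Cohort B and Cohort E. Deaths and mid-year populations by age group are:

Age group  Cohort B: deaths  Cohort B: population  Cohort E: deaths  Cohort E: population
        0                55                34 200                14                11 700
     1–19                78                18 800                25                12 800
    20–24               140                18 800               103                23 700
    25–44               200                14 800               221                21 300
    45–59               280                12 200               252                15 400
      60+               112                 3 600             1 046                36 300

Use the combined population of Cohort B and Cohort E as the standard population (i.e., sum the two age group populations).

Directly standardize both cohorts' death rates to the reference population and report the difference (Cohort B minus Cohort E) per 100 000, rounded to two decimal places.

271.35

Age-specific rates per 100 000 for Cohort B: 160.82, 414.89, 744.68, 1351.35, 2295.08, 3111.11.
For Cohort E: 119.66, 195.31, 434.60, 1037.56, 1636.36, 2881.54.
Combined standard total = 223 600; weights = 0.2053, 0.1413, 0.1901, 0.1614, 0.1234, 0.1784.
Cohort B: 0.2053×160.82 + 0.1413×414.89 + 0.1901×744.68 + 0.1614×1351.35 + 0.1234×2295.08 + 0.1784×3111.11 = 1289.8145 per 100 000.
Cohort E: 0.2053×119.66 + 0.1413×195.31 + 0.1901×434.60 + 0.1614×1037.56 + 0.1234×1636.36 + 0.1784×2881.54 = 1018.4602 per 100 000.
Difference = 1289.8145 − 1018.4602 = 271.3543.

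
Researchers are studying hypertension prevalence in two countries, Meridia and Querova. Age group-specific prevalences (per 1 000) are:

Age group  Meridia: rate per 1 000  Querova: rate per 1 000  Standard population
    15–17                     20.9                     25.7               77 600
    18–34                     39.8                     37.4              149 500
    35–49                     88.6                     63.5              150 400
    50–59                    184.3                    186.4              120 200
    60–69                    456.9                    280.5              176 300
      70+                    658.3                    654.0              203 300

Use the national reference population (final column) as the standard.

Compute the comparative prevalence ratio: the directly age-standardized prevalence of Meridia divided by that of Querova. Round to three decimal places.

1.160

Standard total = 877 300; weights = 0.0885, 0.1704, 0.1714, 0.1370, 0.2010, 0.2317.
Meridia: 0.0885×20.9 + 0.1704×39.8 + 0.1714×88.6 + 0.1370×184.3 + 0.2010×456.9 + 0.2317×658.3 = 293.4391 per 1 000.
Querova: 0.0885×25.7 + 0.1704×37.4 + 0.1714×63.5 + 0.1370×186.4 + 0.2010×280.5 + 0.2317×654.0 = 252.9940 per 1 000.
Ratio = 293.4391 ÷ 252.9940 = 1.15987.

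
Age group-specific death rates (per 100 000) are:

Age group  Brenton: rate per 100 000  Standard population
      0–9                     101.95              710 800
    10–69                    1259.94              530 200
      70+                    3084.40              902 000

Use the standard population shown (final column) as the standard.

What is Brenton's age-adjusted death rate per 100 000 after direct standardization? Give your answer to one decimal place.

Standard total = 2 143 000; weights = 0.3317, 0.2474, 0.4209.
Standardized rate: 0.3317×101.95 + 0.2474×1259.94 + 0.4209×3084.40 = 1643.7774 per 100 000.

1643.8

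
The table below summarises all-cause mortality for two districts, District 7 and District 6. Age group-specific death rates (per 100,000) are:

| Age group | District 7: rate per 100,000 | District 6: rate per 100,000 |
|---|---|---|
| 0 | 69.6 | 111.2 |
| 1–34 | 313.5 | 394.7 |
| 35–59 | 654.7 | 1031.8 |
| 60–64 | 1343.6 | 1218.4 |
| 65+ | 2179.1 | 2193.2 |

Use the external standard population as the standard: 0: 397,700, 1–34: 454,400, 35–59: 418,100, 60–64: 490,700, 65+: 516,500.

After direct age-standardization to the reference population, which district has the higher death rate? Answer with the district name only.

Standard total = 2,277,400; weights = 0.1746, 0.1995, 0.1836, 0.2155, 0.2268.
District 7: 0.1746×69.6 + 0.1995×313.5 + 0.1836×654.7 + 0.2155×1343.6 + 0.2268×2179.1 = 978.6046 per 100,000.
District 6: 0.1746×111.2 + 0.1995×394.7 + 0.1836×1031.8 + 0.2155×1218.4 + 0.2268×2193.2 = 1047.5227 per 100,000.

District 6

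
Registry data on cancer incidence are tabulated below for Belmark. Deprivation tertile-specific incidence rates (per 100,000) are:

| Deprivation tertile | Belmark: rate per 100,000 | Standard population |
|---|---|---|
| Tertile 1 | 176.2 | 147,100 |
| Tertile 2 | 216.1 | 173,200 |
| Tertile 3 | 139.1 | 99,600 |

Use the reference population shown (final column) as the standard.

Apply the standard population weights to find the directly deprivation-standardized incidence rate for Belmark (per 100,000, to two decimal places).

183.86

Standard total = 419,900; weights = 0.3503, 0.4125, 0.2372.
Standardized rate: 0.3503×176.2 + 0.4125×216.1 + 0.2372×139.1 = 183.8578 per 100,000.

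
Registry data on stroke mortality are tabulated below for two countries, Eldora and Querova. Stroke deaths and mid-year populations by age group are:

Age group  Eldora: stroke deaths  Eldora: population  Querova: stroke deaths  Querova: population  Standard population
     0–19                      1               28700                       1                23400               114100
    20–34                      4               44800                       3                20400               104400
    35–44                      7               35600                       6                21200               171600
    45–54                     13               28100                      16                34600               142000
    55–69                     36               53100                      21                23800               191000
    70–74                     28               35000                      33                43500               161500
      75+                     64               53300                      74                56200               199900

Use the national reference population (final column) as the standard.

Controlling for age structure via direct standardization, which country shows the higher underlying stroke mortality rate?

Querova

Age-specific rates per 100000 for Eldora: 3.48, 8.93, 19.66, 46.26, 67.80, 80.00, 120.08.
For Querova: 4.27, 14.71, 28.30, 46.24, 88.24, 75.86, 131.67.
Standard total = 1084500; weights = 0.1052, 0.0963, 0.1582, 0.1309, 0.1761, 0.1489, 0.1843.
Eldora: 0.1052×3.48 + 0.0963×8.93 + 0.1582×19.66 + 0.1309×46.26 + 0.1761×67.80 + 0.1489×80.00 + 0.1843×120.08 = 56.3812 per 100000.
Querova: 0.1052×4.27 + 0.0963×14.71 + 0.1582×28.30 + 0.1309×46.24 + 0.1761×88.24 + 0.1489×75.86 + 0.1843×131.67 = 63.5058 per 100000.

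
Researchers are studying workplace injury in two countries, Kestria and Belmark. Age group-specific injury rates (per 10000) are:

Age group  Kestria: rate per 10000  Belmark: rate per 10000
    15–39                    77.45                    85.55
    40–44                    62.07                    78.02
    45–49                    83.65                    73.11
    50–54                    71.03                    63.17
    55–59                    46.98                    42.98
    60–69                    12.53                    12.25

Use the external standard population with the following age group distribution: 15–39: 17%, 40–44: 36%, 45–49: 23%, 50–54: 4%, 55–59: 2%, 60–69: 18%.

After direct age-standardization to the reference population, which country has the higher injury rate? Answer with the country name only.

Belmark

Standard weights: 0.17, 0.36, 0.23, 0.04, 0.02, 0.18.
Kestria: 0.1700×77.45 + 0.3600×62.07 + 0.2300×83.65 + 0.0400×71.03 + 0.0200×46.98 + 0.1800×12.53 = 60.7874 per 10000.
Belmark: 0.1700×85.55 + 0.3600×78.02 + 0.2300×73.11 + 0.0400×63.17 + 0.0200×42.98 + 0.1800×12.25 = 65.0374 per 10000.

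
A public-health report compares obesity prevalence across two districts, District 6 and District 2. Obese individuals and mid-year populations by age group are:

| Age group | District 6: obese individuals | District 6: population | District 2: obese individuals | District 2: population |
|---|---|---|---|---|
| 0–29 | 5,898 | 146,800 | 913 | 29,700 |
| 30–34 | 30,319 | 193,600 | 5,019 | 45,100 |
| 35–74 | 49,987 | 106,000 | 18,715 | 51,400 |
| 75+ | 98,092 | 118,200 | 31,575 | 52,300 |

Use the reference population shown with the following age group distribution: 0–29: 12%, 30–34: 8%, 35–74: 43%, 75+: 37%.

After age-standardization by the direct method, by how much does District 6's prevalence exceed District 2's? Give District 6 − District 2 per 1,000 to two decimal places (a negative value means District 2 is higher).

Age-specific rates per 1,000 for District 6: 40.177, 156.606, 471.575, 829.882.
For District 2: 30.741, 111.286, 364.105, 603.728.
Standard weights: 0.12, 0.08, 0.43, 0.37.
District 6: 0.1200×40.177 + 0.0800×156.606 + 0.4300×471.575 + 0.3700×829.882 = 527.1834 per 1,000.
District 2: 0.1200×30.741 + 0.0800×111.286 + 0.4300×364.105 + 0.3700×603.728 = 392.5365 per 1,000.
Difference = 527.1834 − 392.5365 = 134.6469.

134.65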